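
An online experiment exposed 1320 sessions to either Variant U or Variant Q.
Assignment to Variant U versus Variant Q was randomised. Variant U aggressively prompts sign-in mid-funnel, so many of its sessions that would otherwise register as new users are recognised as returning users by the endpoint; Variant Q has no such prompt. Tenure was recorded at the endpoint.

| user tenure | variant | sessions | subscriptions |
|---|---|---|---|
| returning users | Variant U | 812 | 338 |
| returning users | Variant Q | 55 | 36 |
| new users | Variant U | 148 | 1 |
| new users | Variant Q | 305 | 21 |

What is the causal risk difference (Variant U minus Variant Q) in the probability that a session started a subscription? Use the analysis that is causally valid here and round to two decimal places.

The stratified and pooled comparisons disagree (Variant Q wins within each user tenure; Variant U wins overall), so the answer turns on the causal role of user tenure.
The distribution of user tenure is itself part of what the variant does — it is an intermediate outcome. Holding it fixed would remove that part of the effect; the total effect is the pooled difference.
The causal difference is the pooled difference: 0.353 − 0.158 = +0.195.

+0.19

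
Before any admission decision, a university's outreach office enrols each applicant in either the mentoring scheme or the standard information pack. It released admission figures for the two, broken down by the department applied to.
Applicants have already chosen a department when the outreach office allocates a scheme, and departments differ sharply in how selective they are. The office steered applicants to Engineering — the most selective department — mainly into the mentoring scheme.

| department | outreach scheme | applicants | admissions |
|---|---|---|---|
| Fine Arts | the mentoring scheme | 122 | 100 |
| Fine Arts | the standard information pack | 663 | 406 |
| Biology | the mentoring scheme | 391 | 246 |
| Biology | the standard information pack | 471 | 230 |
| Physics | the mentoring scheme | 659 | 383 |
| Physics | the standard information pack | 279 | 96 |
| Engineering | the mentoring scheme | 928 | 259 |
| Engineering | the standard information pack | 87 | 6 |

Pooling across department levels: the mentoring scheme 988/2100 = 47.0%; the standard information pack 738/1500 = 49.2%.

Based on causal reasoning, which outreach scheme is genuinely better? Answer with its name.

Here department is a common cause — it drives both which outreach scheme a case falls under and the outcome. The crude comparison mixes populations; the stratum-specific rates are the causally relevant ones.
Within each level — Fine Arts: 82.0% vs 61.2%; Biology: 62.9% vs 48.8%; Physics: 58.1% vs 34.4%; Engineering: 27.9% vs 6.9% — the mentoring scheme is higher every time.

the mentoring scheme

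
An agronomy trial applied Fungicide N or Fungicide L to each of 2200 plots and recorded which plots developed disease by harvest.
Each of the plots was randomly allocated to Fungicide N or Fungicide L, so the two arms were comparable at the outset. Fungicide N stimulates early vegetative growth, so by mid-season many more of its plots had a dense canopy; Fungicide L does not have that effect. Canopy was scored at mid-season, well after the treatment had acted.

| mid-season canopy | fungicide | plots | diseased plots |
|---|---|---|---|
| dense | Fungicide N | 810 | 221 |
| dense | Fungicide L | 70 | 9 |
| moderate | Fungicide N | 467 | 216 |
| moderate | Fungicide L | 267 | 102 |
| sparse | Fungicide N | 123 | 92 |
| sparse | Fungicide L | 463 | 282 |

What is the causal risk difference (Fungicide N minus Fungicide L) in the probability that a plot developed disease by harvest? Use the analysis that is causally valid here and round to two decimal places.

-0.11

The mid-season canopy-specific comparison favours Fungicide L throughout, but the pooled figures favour Fungicide N. The question is whether to condition on mid-season canopy.
Mid-season canopy here is a post-treatment variable shaped by the fungicide; conditioning on it would introduce bias rather than remove it. The overall comparison is the causal one.
The causal difference is the pooled difference: 0.378 − 0.491 = -0.113.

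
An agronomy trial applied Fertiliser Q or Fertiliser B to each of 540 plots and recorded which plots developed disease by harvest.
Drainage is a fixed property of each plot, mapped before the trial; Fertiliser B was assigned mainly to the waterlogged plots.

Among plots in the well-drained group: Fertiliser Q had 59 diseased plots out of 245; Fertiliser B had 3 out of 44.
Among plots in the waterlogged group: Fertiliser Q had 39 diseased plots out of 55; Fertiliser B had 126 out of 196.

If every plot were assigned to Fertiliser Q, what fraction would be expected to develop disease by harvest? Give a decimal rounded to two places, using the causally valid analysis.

Field drainage differs across fertilisers for reasons unrelated to any effect of the fertiliser itself, and it separately predicts the outcome — a classic confounder. We must compare within field drainage levels.
Standardising Fertiliser Q to the population field drainage mix: 0.535·59/245 + 0.465·39/55 = 0.458.

0.46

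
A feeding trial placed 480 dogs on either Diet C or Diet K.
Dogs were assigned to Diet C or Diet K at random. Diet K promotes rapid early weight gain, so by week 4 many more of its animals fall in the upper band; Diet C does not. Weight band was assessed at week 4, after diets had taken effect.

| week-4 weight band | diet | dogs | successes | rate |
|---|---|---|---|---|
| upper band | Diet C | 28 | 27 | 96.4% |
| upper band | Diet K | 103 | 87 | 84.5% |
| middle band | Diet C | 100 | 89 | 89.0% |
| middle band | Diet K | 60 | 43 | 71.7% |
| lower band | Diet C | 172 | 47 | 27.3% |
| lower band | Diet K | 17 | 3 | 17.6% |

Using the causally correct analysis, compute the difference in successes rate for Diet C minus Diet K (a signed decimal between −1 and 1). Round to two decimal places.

Within every week-4 weight band level Diet C has the higher rate, yet pooled Diet K does — Simpson's reversal.
The distribution of week-4 weight band is itself part of what the diet does — it is an intermediate outcome. Holding it fixed would remove that part of the effect; the total effect is the pooled difference.
The causal difference is the pooled difference: 0.543 − 0.739 = -0.196.

-0.20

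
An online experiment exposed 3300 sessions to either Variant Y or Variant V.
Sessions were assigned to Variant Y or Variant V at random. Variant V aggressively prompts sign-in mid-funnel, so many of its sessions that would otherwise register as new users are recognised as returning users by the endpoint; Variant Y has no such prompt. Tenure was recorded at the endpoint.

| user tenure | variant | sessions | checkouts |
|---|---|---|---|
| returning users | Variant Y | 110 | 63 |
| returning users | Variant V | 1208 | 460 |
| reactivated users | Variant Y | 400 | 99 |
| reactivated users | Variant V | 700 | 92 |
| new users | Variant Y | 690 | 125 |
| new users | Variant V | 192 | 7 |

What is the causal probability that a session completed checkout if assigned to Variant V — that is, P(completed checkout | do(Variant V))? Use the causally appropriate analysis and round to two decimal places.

0.27

The stratified and pooled comparisons disagree (Variant Y wins within each user tenure; Variant V wins overall), so the answer turns on the causal role of user tenure.
User tenure lies on the pathway variant → user tenure → outcome, so adjusting for it blocks the indirect effect. For the total causal effect of variant, use the unadjusted pooled rates.
So P(outcome | do(Variant V)) is just the pooled rate for Variant V: 559/2100 = 0.266.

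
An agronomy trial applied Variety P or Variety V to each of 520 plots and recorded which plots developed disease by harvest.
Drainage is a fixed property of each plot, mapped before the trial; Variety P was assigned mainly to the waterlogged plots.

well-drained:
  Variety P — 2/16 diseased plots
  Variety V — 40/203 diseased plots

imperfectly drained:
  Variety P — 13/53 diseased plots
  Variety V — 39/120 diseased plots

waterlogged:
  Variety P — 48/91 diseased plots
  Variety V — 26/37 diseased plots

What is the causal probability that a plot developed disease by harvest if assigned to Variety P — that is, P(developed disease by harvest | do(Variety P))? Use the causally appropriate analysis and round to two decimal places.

Within every field drainage level Variety P has the lower rate, yet pooled Variety V does — Simpson's reversal.
Here field drainage is a common cause — it drives both which variety a case falls under and the outcome. The crude comparison mixes populations; the stratum-specific rates are the causally relevant ones.
Standardising Variety P to the population field drainage mix: 0.421·2/16 + 0.333·13/53 + 0.246·48/91 = 0.264.

0.26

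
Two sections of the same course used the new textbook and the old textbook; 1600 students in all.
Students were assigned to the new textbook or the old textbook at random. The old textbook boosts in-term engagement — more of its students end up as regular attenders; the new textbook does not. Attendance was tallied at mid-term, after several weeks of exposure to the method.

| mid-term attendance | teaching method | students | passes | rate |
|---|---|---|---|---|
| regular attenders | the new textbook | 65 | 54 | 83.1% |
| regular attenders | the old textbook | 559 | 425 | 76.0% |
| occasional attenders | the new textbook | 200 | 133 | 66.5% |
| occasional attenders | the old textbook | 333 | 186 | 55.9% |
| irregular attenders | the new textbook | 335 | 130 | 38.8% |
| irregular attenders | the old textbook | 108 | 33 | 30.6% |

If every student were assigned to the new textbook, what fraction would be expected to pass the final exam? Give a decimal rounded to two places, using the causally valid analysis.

0.53

Stratifying would compare teaching methods among students the teaching methods themselves sorted into mid-term attendance groups — a form of selection on an intermediate. The unconditioned pooled rates give the total causal effect.
So P(outcome | do(the new textbook)) is just the pooled rate for the new textbook: 317/600 = 0.528.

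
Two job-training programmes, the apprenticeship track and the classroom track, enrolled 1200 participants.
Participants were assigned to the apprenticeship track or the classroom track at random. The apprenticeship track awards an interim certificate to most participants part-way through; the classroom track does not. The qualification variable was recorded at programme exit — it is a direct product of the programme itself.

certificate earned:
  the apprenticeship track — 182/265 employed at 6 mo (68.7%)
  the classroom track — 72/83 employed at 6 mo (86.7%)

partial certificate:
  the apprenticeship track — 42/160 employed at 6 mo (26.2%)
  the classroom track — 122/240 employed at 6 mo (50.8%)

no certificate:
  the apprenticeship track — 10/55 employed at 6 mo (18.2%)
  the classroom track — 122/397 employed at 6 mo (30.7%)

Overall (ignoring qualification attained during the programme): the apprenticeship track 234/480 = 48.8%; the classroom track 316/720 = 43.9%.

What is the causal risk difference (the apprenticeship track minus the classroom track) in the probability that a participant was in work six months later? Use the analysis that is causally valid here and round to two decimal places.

Within every qualification attained during the programme level the classroom track has the higher rate, yet pooled the apprenticeship track does — Simpson's reversal.
The distribution of qualification attained during the programme is itself part of what the programme does — it is an intermediate outcome. Holding it fixed would remove that part of the effect; the total effect is the pooled difference.
The causal difference is the pooled difference: 0.487 − 0.439 = +0.049.

+0.05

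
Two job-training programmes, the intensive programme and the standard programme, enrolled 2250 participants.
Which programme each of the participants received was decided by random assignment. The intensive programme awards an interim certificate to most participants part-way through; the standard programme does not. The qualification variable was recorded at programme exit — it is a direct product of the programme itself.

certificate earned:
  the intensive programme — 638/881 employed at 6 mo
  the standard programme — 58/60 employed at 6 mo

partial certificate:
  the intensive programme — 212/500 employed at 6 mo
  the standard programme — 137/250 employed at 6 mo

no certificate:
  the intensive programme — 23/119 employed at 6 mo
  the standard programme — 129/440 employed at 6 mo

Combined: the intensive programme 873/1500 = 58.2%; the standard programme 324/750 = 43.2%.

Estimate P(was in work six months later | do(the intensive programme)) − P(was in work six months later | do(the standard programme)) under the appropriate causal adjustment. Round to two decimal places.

+0.15

The distribution of qualification attained during the programme is itself part of what the programme does — it is an intermediate outcome. Holding it fixed would remove that part of the effect; the total effect is the pooled difference.
The causal difference is the pooled difference: 0.582 − 0.432 = +0.150.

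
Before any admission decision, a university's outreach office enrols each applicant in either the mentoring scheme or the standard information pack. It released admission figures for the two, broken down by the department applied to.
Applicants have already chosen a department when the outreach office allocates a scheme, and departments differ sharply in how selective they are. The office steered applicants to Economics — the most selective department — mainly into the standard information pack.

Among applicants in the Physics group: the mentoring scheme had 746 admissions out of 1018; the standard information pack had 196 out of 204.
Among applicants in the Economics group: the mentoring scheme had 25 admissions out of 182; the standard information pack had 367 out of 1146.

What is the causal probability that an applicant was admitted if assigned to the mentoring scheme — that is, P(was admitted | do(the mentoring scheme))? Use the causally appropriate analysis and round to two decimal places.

The imbalance in department arose from how applicants were allocated, not from anything the outreach scheme did; and department independently affects the outcome. The pooled gap is confounded — condition on department.
Standardising the mentoring scheme to the population department mix: 0.479·746/1018 + 0.521·25/182 = 0.423.

0.42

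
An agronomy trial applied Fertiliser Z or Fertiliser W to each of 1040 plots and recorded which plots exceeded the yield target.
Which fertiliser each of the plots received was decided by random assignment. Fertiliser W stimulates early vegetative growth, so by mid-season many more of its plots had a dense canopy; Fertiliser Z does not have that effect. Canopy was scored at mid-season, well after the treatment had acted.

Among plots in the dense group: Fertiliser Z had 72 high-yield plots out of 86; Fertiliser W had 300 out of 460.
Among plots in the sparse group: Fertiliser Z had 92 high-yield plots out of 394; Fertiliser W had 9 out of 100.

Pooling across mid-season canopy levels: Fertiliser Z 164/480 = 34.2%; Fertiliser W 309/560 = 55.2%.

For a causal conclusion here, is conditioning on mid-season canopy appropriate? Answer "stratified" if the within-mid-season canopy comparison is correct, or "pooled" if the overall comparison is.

pooled

Within every mid-season canopy level Fertiliser Z has the higher rate, yet pooled Fertiliser W does — Simpson's reversal.
Mid-season canopy lies on the pathway fertiliser → mid-season canopy → outcome, so adjusting for it blocks the indirect effect. For the total causal effect of fertiliser, use the unadjusted pooled rates.
Pooled: Fertiliser Z 34.2% vs Fertiliser W 55.2%; Fertiliser W is higher overall.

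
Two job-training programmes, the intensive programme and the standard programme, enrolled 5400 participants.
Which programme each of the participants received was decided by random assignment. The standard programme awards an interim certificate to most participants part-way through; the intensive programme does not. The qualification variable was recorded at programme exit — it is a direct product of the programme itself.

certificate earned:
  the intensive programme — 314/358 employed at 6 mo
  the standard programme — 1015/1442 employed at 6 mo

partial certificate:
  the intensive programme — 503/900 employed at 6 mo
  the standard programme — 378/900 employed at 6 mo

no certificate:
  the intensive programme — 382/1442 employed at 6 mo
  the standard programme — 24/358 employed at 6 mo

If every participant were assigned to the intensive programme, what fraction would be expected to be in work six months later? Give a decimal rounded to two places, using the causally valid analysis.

0.44

Because the programme influences qualification attained during the programme, qualification attained during the programme is a post-treatment mediator, not a confounder. Stratifying on it would bias the estimate; the causal effect is the crude pooled difference.
So P(outcome | do(the intensive programme)) is just the pooled rate for the intensive programme: 1199/2700 = 0.444.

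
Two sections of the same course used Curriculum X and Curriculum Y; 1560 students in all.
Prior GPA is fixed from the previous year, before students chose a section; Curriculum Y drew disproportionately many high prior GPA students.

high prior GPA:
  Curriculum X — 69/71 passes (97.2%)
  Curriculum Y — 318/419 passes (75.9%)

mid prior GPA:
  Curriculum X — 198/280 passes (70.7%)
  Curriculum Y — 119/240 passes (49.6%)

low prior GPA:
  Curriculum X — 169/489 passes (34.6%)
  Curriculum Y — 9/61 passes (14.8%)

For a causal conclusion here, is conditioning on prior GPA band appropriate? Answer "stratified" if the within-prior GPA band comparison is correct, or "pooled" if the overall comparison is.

The prior GPA band-specific comparison favours Curriculum X throughout, but the pooled figures favour Curriculum Y. The question is whether to condition on prior GPA band.
Here prior GPA band is a common cause — it drives both which teaching method a case falls under and the outcome. The crude comparison mixes populations; the stratum-specific rates are the causally relevant ones.
Within each level — high prior GPA: 97.2% vs 75.9%; mid prior GPA: 70.7% vs 49.6%; low prior GPA: 34.6% vs 14.8% — Curriculum X is higher every time.

stratified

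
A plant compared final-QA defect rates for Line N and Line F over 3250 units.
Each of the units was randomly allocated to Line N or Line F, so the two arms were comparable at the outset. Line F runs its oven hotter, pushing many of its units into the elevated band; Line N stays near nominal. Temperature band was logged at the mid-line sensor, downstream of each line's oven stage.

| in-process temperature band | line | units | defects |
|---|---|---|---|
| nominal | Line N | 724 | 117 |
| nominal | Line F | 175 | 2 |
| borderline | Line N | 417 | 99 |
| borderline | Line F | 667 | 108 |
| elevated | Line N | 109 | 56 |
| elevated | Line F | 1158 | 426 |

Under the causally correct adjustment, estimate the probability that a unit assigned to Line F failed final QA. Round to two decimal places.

In-process temperature band here is a post-treatment variable shaped by the line; conditioning on it would introduce bias rather than remove it. The overall comparison is the causal one.
So P(outcome | do(Line F)) is just the pooled rate for Line F: 536/2000 = 0.268.

0.27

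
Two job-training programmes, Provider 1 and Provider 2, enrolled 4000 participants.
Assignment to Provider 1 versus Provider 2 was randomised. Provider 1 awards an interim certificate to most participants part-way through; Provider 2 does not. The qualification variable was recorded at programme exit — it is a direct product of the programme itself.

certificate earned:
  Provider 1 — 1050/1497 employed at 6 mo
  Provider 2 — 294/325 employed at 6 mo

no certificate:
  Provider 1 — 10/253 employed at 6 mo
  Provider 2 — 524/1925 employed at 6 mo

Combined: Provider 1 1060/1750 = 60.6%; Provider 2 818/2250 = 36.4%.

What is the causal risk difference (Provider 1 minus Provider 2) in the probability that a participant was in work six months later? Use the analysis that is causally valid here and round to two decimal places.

+0.24

The stratified and pooled comparisons disagree (Provider 2 wins within each qualification attained during the programme; Provider 1 wins overall), so the answer turns on the causal role of qualification attained during the programme.
Qualification attained during the programme here is a post-treatment variable shaped by the programme; conditioning on it would introduce bias rather than remove it. The overall comparison is the causal one.
The causal difference is the pooled difference: 0.606 − 0.364 = +0.242.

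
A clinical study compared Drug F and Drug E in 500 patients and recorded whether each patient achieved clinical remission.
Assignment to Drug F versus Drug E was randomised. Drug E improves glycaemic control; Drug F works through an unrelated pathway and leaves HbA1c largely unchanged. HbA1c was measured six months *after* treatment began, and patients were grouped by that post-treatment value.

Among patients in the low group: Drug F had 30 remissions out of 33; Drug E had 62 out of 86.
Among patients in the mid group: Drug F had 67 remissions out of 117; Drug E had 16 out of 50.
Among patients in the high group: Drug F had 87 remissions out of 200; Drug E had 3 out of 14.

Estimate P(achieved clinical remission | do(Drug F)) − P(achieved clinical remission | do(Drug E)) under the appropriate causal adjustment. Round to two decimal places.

-0.01

Drug F is higher inside every HbA1c stratum but Drug E is higher in aggregate. Whether to stratify depends on how HbA1c relates to the drug.
Stratifying would compare drugs among patients the drugs themselves sorted into HbA1c groups — a form of selection on an intermediate. The unconditioned pooled rates give the total causal effect.
The causal difference is the pooled difference: 0.526 − 0.540 = -0.014.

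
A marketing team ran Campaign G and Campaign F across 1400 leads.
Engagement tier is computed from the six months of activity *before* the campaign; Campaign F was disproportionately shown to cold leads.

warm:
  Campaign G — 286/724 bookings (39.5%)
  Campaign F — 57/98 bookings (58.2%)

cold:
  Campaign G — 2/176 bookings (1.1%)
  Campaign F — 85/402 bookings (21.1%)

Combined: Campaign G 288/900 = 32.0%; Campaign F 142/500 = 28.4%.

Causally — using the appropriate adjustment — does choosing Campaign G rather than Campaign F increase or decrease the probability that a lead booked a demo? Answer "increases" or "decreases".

decreases

The engagement tier-specific comparison favours Campaign F throughout, but the pooled figures favour Campaign G. The question is whether to condition on engagement tier.
Since engagement tier is a pre-existing factor (not a product of the campaign) and it affects the outcome on its own, it is a confounder. The stratified rates, not the pooled rate, identify the causal effect.
Within each level — warm: 39.5% vs 58.2%; cold: 1.1% vs 21.1% — Campaign F is higher every time.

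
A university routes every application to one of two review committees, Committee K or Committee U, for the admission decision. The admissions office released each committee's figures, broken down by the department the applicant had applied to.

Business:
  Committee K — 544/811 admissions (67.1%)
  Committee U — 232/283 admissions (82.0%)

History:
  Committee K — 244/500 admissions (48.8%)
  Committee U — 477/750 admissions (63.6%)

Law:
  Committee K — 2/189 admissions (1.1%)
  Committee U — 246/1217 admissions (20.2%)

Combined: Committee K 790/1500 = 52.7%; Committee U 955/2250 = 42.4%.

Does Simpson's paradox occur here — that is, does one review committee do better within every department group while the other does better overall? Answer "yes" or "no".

yes

Within each department level (Business 67.1% vs 82.0%; History 48.8% vs 63.6%; Law 1.1% vs 20.2%), Committee U has the higher rate every time. Pooled: 52.7% vs 42.4% — Committee K has the higher rate overall. The two comparisons disagree.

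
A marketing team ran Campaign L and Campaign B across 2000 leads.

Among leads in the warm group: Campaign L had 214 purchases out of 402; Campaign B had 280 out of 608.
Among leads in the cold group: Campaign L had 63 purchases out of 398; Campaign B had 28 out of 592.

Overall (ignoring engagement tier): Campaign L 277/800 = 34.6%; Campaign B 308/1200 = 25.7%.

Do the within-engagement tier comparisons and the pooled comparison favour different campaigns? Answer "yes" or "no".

no

Within each engagement tier level (warm 53.2% vs 46.1%; cold 15.8% vs 4.7%), Campaign L has the higher rate every time. Pooled: 34.6% vs 25.7% — Campaign L has the higher rate overall. They agree.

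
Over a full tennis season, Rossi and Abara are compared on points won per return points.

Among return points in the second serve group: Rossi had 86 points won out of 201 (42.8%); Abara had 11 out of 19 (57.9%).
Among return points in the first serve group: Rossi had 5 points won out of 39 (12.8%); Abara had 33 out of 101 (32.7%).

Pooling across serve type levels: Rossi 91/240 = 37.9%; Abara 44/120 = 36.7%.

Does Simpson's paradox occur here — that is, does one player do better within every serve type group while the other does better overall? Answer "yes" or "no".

yes

Within each serve type level (second serve 42.8% vs 57.9%; first serve 12.8% vs 32.7%), Abara has the higher rate every time. Pooled: 37.9% vs 36.7% — Rossi has the higher rate overall. The two comparisons disagree.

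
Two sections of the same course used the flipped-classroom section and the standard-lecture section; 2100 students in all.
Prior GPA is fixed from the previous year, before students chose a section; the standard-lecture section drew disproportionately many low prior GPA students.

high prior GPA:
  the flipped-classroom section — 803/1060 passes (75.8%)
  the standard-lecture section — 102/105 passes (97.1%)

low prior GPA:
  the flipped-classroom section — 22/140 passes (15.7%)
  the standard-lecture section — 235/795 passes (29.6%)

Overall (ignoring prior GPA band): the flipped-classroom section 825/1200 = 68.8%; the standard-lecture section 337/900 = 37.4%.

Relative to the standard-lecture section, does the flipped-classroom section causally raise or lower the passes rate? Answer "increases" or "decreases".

decreases

The prior GPA band-specific comparison favours the standard-lecture section throughout, but the pooled figures favour the flipped-classroom section. The question is whether to condition on prior GPA band.
Since prior GPA band is a pre-existing factor (not a product of the teaching method) and it affects the outcome on its own, it is a confounder. The stratified rates, not the pooled rate, identify the causal effect.
Within each level — high prior GPA: 75.8% vs 97.1%; low prior GPA: 15.7% vs 29.6% — the standard-lecture section is higher every time.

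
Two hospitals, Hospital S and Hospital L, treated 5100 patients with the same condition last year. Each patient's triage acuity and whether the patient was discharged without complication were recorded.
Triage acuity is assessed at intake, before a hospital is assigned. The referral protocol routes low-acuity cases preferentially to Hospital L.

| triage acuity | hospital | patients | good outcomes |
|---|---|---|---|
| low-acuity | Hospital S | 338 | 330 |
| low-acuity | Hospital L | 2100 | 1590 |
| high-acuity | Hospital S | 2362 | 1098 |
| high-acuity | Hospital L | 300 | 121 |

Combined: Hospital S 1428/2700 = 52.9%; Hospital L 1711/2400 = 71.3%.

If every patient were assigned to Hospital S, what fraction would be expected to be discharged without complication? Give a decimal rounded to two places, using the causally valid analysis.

0.71

Triage acuity is set before the hospital has any effect — it is not caused by the hospital — and it independently drives the outcome. That makes it a confounder, so the causal comparison is within triage acuity levels.
Standardising Hospital S to the population triage acuity mix: 0.478·330/338 + 0.522·1098/2362 = 0.709.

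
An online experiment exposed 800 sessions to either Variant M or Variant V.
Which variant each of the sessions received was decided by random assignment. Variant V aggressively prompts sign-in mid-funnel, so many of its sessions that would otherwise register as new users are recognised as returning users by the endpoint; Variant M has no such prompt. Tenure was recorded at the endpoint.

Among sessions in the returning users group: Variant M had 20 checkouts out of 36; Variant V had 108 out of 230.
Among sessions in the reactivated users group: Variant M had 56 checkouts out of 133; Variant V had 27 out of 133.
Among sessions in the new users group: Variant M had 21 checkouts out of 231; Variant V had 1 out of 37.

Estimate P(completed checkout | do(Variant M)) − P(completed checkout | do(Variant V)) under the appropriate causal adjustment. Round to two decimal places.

-0.10

Because the variant influences user tenure, user tenure is a post-treatment mediator, not a confounder. Stratifying on it would bias the estimate; the causal effect is the crude pooled difference.
The causal difference is the pooled difference: 0.242 − 0.340 = -0.098.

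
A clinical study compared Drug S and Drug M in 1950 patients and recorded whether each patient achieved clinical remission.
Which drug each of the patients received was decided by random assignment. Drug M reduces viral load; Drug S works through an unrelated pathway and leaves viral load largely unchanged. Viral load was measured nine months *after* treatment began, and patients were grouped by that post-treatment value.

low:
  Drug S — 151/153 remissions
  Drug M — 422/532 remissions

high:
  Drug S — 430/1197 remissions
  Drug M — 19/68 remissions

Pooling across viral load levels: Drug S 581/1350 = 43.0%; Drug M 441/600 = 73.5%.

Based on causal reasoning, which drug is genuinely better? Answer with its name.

Because the drug influences viral load, viral load is a post-treatment mediator, not a confounder. Stratifying on it would bias the estimate; the causal effect is the crude pooled difference.
Pooled: Drug S 43.0% vs Drug M 73.5%; Drug M is higher overall.

Drug M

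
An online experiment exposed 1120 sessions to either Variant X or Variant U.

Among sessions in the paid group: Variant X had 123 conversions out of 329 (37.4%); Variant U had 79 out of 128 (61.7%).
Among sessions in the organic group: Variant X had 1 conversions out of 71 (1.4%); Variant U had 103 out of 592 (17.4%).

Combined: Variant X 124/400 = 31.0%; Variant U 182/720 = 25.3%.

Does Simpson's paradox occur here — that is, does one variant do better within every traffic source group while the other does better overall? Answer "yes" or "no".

Within each traffic source level (paid 37.4% vs 61.7%; organic 1.4% vs 17.4%), Variant U has the higher rate every time. Pooled: 31.0% vs 25.3% — Variant X has the higher rate overall. The two comparisons disagree.

yes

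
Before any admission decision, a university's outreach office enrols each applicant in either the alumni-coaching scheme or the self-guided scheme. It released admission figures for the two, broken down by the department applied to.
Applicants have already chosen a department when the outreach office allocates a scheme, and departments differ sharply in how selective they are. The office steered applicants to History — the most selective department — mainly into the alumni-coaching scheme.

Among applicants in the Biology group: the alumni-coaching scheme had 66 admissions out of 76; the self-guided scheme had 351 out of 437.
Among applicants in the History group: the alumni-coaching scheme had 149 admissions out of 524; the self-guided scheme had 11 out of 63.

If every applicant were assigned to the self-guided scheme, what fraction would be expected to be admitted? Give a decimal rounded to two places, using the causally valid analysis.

0.47

Department satisfies the back-door criterion: it is not a descendant of the outreach scheme, and it blocks the spurious path from outreach scheme to outcome. Adjusting for it (i.e., using the within-department rates) gives the causal effect.
Standardising the self-guided scheme to the population department mix: 0.466·351/437 + 0.534·11/63 = 0.468.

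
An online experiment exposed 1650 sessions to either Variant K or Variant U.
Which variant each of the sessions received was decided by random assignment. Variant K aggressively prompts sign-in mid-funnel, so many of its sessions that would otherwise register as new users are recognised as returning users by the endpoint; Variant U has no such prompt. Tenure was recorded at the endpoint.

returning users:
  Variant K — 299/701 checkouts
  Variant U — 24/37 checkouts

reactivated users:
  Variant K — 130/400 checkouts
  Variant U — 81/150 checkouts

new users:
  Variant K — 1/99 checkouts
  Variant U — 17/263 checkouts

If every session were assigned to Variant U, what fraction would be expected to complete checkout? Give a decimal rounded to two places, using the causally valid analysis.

Within every user tenure level Variant U has the higher rate, yet pooled Variant K does — Simpson's reversal.
User tenure is downstream of the variant. One should not condition on a consequence of treatment, so the overall rates are the right comparison.
So P(outcome | do(Variant U)) is just the pooled rate for Variant U: 122/450 = 0.271.

0.27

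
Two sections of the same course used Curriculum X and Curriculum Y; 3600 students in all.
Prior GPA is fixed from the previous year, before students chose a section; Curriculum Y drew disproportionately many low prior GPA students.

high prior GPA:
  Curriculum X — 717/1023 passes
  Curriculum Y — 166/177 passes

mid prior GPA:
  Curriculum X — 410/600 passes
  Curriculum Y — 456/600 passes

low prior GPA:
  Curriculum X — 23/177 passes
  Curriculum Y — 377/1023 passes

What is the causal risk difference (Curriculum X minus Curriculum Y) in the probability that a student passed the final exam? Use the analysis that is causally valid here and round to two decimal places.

Here prior GPA band is a common cause — it drives both which teaching method a case falls under and the outcome. The crude comparison mixes populations; the stratum-specific rates are the causally relevant ones.
Adjusting over the population distribution of prior GPA band: 0.333·(0.701−0.938) + 0.333·(0.683−0.760) + 0.333·(0.130−0.369) = -0.184.

-0.18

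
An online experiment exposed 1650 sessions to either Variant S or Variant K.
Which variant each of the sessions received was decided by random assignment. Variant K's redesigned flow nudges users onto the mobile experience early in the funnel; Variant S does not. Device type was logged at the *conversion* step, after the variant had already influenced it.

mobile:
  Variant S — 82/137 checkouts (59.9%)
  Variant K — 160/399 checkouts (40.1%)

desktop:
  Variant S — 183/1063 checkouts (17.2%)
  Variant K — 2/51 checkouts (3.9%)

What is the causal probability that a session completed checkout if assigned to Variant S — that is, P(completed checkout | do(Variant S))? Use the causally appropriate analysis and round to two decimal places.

Device type lies on the pathway variant → device type → outcome, so adjusting for it blocks the indirect effect. For the total causal effect of variant, use the unadjusted pooled rates.
So P(outcome | do(Variant S)) is just the pooled rate for Variant S: 265/1200 = 0.221.

0.22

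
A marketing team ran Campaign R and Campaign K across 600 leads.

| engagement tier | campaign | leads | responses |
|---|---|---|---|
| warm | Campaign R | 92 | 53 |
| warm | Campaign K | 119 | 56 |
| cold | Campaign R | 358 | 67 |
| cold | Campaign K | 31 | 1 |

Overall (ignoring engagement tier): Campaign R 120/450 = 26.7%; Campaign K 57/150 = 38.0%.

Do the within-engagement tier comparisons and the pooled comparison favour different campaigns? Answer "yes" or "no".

yes

Within each engagement tier level (warm 57.6% vs 47.1%; cold 18.7% vs 3.2%), Campaign R has the higher rate every time. Pooled: 26.7% vs 38.0% — Campaign K has the higher rate overall. The two comparisons disagree.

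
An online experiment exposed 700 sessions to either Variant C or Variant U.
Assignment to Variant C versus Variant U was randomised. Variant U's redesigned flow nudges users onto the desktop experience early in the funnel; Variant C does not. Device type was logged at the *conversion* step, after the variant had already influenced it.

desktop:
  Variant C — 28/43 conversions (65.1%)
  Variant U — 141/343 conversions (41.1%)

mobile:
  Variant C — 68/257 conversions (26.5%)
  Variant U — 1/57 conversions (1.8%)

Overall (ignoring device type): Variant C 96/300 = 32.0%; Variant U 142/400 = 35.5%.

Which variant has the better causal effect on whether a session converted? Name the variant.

Device type is downstream of the variant. One should not condition on a consequence of treatment, so the overall rates are the right comparison.
Pooled: Variant C 32.0% vs Variant U 35.5%; Variant U is higher overall.

Variant U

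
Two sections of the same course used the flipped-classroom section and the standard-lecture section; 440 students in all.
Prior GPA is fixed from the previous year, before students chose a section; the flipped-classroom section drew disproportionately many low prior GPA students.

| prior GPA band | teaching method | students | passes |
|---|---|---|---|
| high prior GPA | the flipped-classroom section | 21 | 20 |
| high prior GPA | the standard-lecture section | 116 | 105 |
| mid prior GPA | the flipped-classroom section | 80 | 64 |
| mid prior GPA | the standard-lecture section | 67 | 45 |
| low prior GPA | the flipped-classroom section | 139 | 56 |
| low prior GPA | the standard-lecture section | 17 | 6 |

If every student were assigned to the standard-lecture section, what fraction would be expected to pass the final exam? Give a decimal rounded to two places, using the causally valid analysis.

the flipped-classroom section is higher inside every prior GPA band stratum but the standard-lecture section is higher in aggregate. Whether to stratify depends on how prior GPA band relates to the teaching method.
Prior GPA band is set before the teaching method has any effect — it is not caused by the teaching method — and it independently drives the outcome. That makes it a confounder, so the causal comparison is within prior GPA band levels.
Standardising the standard-lecture section to the population prior GPA band mix: 0.311·105/116 + 0.334·45/67 + 0.355·6/17 = 0.631.

0.63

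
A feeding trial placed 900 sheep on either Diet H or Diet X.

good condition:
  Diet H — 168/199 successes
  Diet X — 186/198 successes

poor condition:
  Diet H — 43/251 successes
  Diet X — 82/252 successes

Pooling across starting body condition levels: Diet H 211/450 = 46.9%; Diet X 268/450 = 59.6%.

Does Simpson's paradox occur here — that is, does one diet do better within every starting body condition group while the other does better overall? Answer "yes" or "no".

Within each starting body condition level (good condition 84.4% vs 93.9%; poor condition 17.1% vs 32.5%), Diet X has the higher rate every time. Pooled: 46.9% vs 59.6% — Diet X has the higher rate overall. They agree.

no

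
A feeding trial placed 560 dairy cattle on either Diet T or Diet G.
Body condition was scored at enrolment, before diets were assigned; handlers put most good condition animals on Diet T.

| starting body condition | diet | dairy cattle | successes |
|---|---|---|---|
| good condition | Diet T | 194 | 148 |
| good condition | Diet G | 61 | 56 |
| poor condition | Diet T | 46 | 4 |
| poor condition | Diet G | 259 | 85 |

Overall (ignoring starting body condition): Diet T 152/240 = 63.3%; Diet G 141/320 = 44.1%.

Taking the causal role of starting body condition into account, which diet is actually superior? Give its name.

The starting body condition-specific comparison favours Diet G throughout, but the pooled figures favour Diet T. The question is whether to condition on starting body condition.
The imbalance in starting body condition arose from how dairy cattle were allocated, not from anything the diet did; and starting body condition independently affects the outcome. The pooled gap is confounded — condition on starting body condition.
Within each level — good condition: 76.3% vs 91.8%; poor condition: 8.7% vs 32.8% — Diet G is higher every time.

Diet G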